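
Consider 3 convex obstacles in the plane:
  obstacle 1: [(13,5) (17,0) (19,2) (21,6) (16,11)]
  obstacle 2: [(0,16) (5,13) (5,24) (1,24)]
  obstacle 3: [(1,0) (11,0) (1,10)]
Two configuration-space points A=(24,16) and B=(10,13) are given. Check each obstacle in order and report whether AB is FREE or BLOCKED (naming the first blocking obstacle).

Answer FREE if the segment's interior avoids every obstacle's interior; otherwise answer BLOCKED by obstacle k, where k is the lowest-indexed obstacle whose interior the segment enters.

Obstacle 1 [(13,5) (17,0) (19,2) (21,6) (16,11)]:
  edge (13,5)–(17,0): clear
  edge (17,0)–(19,2): clear
  edge (19,2)–(21,6): clear
  edge (21,6)–(16,11): clear
  edge (16,11)–(13,5): clear
  midpoint (17,29/2) outside
  → clear
Obstacle 2 [(0,16) (5,13) (5,24) (1,24)]:
  edge (0,16)–(5,13): clear
  edge (5,13)–(5,24): clear
  edge (5,24)–(1,24): clear
  edge (1,24)–(0,16): clear
  midpoint (17,29/2) outside
  → clear
Obstacle 3 [(1,0) (11,0) (1,10)]:
  edge (1,0)–(11,0): clear
  edge (11,0)–(1,10): clear
  edge (1,10)–(1,0): clear
  midpoint (17,29/2) outside
  → clear

FREE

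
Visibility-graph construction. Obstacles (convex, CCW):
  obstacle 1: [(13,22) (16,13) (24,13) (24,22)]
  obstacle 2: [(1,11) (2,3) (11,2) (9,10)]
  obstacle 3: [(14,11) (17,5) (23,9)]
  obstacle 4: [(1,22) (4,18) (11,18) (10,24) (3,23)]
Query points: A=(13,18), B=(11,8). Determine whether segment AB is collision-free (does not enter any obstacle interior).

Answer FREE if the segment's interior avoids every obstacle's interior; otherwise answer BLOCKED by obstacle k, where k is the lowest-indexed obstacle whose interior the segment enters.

FREE

Obstacle 1 [(13,22) (16,13) (24,13) (24,22)]:
  edge (13,22)–(16,13): clear
  edge (16,13)–(24,13): clear
  edge (24,13)–(24,22): clear
  edge (24,22)–(13,22): clear
  midpoint (12,13) outside
  → clear
Obstacle 2 [(1,11) (2,3) (11,2) (9,10)]:
  edge (1,11)–(2,3): clear
  edge (2,3)–(11,2): clear
  edge (11,2)–(9,10): clear
  edge (9,10)–(1,11): clear
  midpoint (12,13) outside
  → clear
Obstacle 3 [(14,11) (17,5) (23,9)]:
  edge (14,11)–(17,5): clear
  edge (17,5)–(23,9): clear
  edge (23,9)–(14,11): clear
  midpoint (12,13) outside
  → clear
Obstacle 4 [(1,22) (4,18) (11,18) (10,24) (3,23)]:
  edge (1,22)–(4,18): clear
  edge (4,18)–(11,18): clear
  edge (11,18)–(10,24): clear
  edge (10,24)–(3,23): clear
  edge (3,23)–(1,22): clear
  midpoint (12,13) outside
  → clear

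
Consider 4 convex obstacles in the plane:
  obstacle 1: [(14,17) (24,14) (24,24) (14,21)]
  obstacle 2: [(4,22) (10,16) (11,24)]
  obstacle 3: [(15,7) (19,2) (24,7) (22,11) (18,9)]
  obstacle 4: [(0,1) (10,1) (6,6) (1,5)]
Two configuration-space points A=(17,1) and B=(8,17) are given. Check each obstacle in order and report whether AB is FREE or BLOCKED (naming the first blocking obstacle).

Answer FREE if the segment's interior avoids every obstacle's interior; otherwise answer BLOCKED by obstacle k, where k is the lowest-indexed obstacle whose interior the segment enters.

Obstacle 1 [(14,17) (24,14) (24,24) (14,21)]:
  edge (14,17)–(24,14): clear
  edge (24,14)–(24,24): clear
  edge (24,24)–(14,21): clear
  edge (14,21)–(14,17): clear
  midpoint (25/2,9) outside
  → clear
Obstacle 2 [(4,22) (10,16) (11,24)]:
  edge (4,22)–(10,16): clear
  edge (10,16)–(11,24): clear
  edge (11,24)–(4,22): clear
  midpoint (25/2,9) outside
  → clear
Obstacle 3 [(15,7) (19,2) (24,7) (22,11) (18,9)]:
  edge (15,7)–(19,2): clear
  edge (19,2)–(24,7): clear
  edge (24,7)–(22,11): clear
  edge (22,11)–(18,9): clear
  edge (18,9)–(15,7): clear
  midpoint (25/2,9) outside
  → clear
Obstacle 4 [(0,1) (10,1) (6,6) (1,5)]:
  edge (0,1)–(10,1): clear
  edge (10,1)–(6,6): clear
  edge (6,6)–(1,5): clear
  edge (1,5)–(0,1): clear
  midpoint (25/2,9) outside
  → clear

FREE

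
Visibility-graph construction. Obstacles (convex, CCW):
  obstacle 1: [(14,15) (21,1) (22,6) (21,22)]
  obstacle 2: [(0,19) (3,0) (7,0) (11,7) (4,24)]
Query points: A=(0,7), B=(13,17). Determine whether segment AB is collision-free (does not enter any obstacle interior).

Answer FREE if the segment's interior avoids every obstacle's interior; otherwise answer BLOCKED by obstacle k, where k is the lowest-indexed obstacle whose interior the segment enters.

BLOCKED by obstacle 2

Obstacle 1 [(14,15) (21,1) (22,6) (21,22)]:
  edge (14,15)–(21,1): clear
  edge (21,1)–(22,6): clear
  edge (22,6)–(21,22): clear
  edge (21,22)–(14,15): clear
  midpoint (13/2,12) outside
  → clear
Obstacle 2 [(0,19) (3,0) (7,0) (11,7) (4,24)]:
  edge (0,19)–(3,0): crosses AB
  edge (3,0)–(7,0): clear
  edge (7,0)–(11,7): clear
  edge (11,7)–(4,24): crosses AB
  edge (4,24)–(0,19): clear
  → BLOCKED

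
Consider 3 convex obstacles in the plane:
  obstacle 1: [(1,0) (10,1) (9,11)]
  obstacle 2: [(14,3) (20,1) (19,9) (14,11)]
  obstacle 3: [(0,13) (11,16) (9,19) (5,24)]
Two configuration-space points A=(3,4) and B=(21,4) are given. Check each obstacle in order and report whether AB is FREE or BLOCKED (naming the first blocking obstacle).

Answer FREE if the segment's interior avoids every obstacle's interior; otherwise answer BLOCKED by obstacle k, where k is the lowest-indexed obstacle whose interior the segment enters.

BLOCKED by obstacle 1

Obstacle 1 [(1,0) (10,1) (9,11)]:
  edge (1,0)–(10,1): clear
  edge (10,1)–(9,11): crosses AB
  edge (9,11)–(1,0): crosses AB
  → BLOCKED
Obstacle 2 [(14,3) (20,1) (19,9) (14,11)]:
  edge (14,3)–(20,1): clear
  edge (20,1)–(19,9): crosses AB
  edge (19,9)–(14,11): clear
  edge (14,11)–(14,3): crosses AB
  → BLOCKED
Obstacle 3 [(0,13) (11,16) (9,19) (5,24)]:
  edge (0,13)–(11,16): clear
  edge (11,16)–(9,19): clear
  edge (9,19)–(5,24): clear
  edge (5,24)–(0,13): clear
  midpoint (12,4) outside
  → clear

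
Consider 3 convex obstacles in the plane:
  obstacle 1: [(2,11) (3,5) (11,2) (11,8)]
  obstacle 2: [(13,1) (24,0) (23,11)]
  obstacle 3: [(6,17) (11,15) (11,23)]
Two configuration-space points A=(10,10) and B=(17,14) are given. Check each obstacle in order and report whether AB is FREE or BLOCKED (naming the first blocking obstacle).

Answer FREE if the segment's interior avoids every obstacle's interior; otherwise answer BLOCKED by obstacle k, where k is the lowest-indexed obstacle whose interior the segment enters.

FREE

Obstacle 1 [(2,11) (3,5) (11,2) (11,8)]:
  edge (2,11)–(3,5): clear
  edge (3,5)–(11,2): clear
  edge (11,2)–(11,8): clear
  edge (11,8)–(2,11): clear
  midpoint (27/2,12) outside
  → clear
Obstacle 2 [(13,1) (24,0) (23,11)]:
  edge (13,1)–(24,0): clear
  edge (24,0)–(23,11): clear
  edge (23,11)–(13,1): clear
  midpoint (27/2,12) outside
  → clear
Obstacle 3 [(6,17) (11,15) (11,23)]:
  edge (6,17)–(11,15): clear
  edge (11,15)–(11,23): clear
  edge (11,23)–(6,17): clear
  midpoint (27/2,12) outside
  → clear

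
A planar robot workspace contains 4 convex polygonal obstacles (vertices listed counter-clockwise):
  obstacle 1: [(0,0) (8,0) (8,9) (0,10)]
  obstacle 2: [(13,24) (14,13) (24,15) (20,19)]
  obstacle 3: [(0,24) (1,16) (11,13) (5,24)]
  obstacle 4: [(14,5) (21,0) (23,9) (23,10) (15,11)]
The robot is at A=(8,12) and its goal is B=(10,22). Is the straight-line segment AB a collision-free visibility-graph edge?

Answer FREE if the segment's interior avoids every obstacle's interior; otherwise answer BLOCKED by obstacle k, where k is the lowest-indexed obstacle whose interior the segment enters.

BLOCKED by obstacle 3

Obstacle 1 [(0,0) (8,0) (8,9) (0,10)]:
  edge (0,0)–(8,0): clear
  edge (8,0)–(8,9): clear
  edge (8,9)–(0,10): clear
  edge (0,10)–(0,0): clear
  midpoint (9,17) outside
  → clear
Obstacle 2 [(13,24) (14,13) (24,15) (20,19)]:
  edge (13,24)–(14,13): clear
  edge (14,13)–(24,15): clear
  edge (24,15)–(20,19): clear
  edge (20,19)–(13,24): clear
  midpoint (9,17) outside
  → clear
Obstacle 3 [(0,24) (1,16) (11,13) (5,24)]:
  edge (0,24)–(1,16): clear
  edge (1,16)–(11,13): crosses AB
  edge (11,13)–(5,24): crosses AB
  edge (5,24)–(0,24): clear
  → BLOCKED
Obstacle 4 [(14,5) (21,0) (23,9) (23,10) (15,11)]:
  edge (14,5)–(21,0): clear
  edge (21,0)–(23,9): clear
  edge (23,9)–(23,10): clear
  edge (23,10)–(15,11): clear
  edge (15,11)–(14,5): clear
  midpoint (9,17) outside
  → clear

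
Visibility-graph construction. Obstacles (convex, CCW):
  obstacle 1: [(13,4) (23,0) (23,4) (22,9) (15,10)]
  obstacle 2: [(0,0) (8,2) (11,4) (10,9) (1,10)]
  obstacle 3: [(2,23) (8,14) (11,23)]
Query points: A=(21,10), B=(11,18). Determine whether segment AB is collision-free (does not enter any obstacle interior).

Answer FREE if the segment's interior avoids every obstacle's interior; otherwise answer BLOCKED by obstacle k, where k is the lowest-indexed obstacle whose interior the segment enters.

FREE

Obstacle 1 [(13,4) (23,0) (23,4) (22,9) (15,10)]:
  edge (13,4)–(23,0): clear
  edge (23,0)–(23,4): clear
  edge (23,4)–(22,9): clear
  edge (22,9)–(15,10): clear
  edge (15,10)–(13,4): clear
  midpoint (16,14) outside
  → clear
Obstacle 2 [(0,0) (8,2) (11,4) (10,9) (1,10)]:
  edge (0,0)–(8,2): clear
  edge (8,2)–(11,4): clear
  edge (11,4)–(10,9): clear
  edge (10,9)–(1,10): clear
  edge (1,10)–(0,0): clear
  midpoint (16,14) outside
  → clear
Obstacle 3 [(2,23) (8,14) (11,23)]:
  edge (2,23)–(8,14): clear
  edge (8,14)–(11,23): clear
  edge (11,23)–(2,23): clear
  midpoint (16,14) outside
  → clear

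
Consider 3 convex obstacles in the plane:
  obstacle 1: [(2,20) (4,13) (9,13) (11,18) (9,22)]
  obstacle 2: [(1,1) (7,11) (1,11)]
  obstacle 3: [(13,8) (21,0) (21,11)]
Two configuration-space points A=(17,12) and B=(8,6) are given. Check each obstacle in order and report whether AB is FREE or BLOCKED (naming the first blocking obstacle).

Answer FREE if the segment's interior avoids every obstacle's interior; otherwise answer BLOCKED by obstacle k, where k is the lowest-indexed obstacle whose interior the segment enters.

FREE

Obstacle 1 [(2,20) (4,13) (9,13) (11,18) (9,22)]:
  edge (2,20)–(4,13): clear
  edge (4,13)–(9,13): clear
  edge (9,13)–(11,18): clear
  edge (11,18)–(9,22): clear
  edge (9,22)–(2,20): clear
  midpoint (25/2,9) outside
  → clear
Obstacle 2 [(1,1) (7,11) (1,11)]:
  edge (1,1)–(7,11): clear
  edge (7,11)–(1,11): clear
  edge (1,11)–(1,1): clear
  midpoint (25/2,9) outside
  → clear
Obstacle 3 [(13,8) (21,0) (21,11)]:
  edge (13,8)–(21,0): clear
  edge (21,0)–(21,11): clear
  edge (21,11)–(13,8): clear
  midpoint (25/2,9) outside
  → clear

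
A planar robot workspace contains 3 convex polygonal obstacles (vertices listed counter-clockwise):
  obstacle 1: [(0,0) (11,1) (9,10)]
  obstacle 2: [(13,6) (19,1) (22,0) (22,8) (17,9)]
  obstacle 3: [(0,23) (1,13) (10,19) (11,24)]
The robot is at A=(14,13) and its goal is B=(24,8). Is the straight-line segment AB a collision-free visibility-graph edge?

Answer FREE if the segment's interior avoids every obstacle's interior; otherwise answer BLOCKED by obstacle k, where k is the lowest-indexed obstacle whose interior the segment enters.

Obstacle 1 [(0,0) (11,1) (9,10)]:
  edge (0,0)–(11,1): clear
  edge (11,1)–(9,10): clear
  edge (9,10)–(0,0): clear
  midpoint (19,21/2) outside
  → clear
Obstacle 2 [(13,6) (19,1) (22,0) (22,8) (17,9)]:
  edge (13,6)–(19,1): clear
  edge (19,1)–(22,0): clear
  edge (22,0)–(22,8): clear
  edge (22,8)–(17,9): clear
  edge (17,9)–(13,6): clear
  midpoint (19,21/2) outside
  → clear
Obstacle 3 [(0,23) (1,13) (10,19) (11,24)]:
  edge (0,23)–(1,13): clear
  edge (1,13)–(10,19): clear
  edge (10,19)–(11,24): clear
  edge (11,24)–(0,23): clear
  midpoint (19,21/2) outside
  → clear

FREE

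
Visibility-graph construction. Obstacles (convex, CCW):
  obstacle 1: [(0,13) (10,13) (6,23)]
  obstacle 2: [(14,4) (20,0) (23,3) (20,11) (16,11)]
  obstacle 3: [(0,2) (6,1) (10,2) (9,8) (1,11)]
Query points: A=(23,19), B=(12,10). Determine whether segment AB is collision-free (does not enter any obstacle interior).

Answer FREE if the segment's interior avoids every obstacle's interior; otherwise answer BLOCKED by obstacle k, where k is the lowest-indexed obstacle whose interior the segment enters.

FREE

Obstacle 1 [(0,13) (10,13) (6,23)]:
  edge (0,13)–(10,13): clear
  edge (10,13)–(6,23): clear
  edge (6,23)–(0,13): clear
  midpoint (35/2,29/2) outside
  → clear
Obstacle 2 [(14,4) (20,0) (23,3) (20,11) (16,11)]:
  edge (14,4)–(20,0): clear
  edge (20,0)–(23,3): clear
  edge (23,3)–(20,11): clear
  edge (20,11)–(16,11): clear
  edge (16,11)–(14,4): clear
  midpoint (35/2,29/2) outside
  → clear
Obstacle 3 [(0,2) (6,1) (10,2) (9,8) (1,11)]:
  edge (0,2)–(6,1): clear
  edge (6,1)–(10,2): clear
  edge (10,2)–(9,8): clear
  edge (9,8)–(1,11): clear
  edge (1,11)–(0,2): clear
  midpoint (35/2,29/2) outside
  → clear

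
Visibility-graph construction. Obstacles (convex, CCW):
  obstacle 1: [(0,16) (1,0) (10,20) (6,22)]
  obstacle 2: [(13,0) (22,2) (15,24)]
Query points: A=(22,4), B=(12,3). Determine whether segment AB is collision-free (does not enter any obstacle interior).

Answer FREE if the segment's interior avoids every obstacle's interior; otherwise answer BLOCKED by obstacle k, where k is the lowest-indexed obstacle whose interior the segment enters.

BLOCKED by obstacle 2

Obstacle 1 [(0,16) (1,0) (10,20) (6,22)]:
  edge (0,16)–(1,0): clear
  edge (1,0)–(10,20): clear
  edge (10,20)–(6,22): clear
  edge (6,22)–(0,16): clear
  midpoint (17,7/2) outside
  → clear
Obstacle 2 [(13,0) (22,2) (15,24)]:
  edge (13,0)–(22,2): clear
  edge (22,2)–(15,24): crosses AB
  edge (15,24)–(13,0): crosses AB
  → BLOCKED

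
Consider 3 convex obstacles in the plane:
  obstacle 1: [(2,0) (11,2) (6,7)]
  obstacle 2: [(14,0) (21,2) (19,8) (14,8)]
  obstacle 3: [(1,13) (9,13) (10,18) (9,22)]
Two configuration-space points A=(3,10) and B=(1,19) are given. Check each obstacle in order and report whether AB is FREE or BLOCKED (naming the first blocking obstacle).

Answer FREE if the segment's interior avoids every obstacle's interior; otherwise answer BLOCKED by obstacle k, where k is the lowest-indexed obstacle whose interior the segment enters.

Obstacle 1 [(2,0) (11,2) (6,7)]:
  edge (2,0)–(11,2): clear
  edge (11,2)–(6,7): clear
  edge (6,7)–(2,0): clear
  midpoint (2,29/2) outside
  → clear
Obstacle 2 [(14,0) (21,2) (19,8) (14,8)]:
  edge (14,0)–(21,2): clear
  edge (21,2)–(19,8): clear
  edge (19,8)–(14,8): clear
  edge (14,8)–(14,0): clear
  midpoint (2,29/2) outside
  → clear
Obstacle 3 [(1,13) (9,13) (10,18) (9,22)]:
  edge (1,13)–(9,13): crosses AB
  edge (9,13)–(10,18): clear
  edge (10,18)–(9,22): clear
  edge (9,22)–(1,13): crosses AB
  → BLOCKED

BLOCKED by obstacle 3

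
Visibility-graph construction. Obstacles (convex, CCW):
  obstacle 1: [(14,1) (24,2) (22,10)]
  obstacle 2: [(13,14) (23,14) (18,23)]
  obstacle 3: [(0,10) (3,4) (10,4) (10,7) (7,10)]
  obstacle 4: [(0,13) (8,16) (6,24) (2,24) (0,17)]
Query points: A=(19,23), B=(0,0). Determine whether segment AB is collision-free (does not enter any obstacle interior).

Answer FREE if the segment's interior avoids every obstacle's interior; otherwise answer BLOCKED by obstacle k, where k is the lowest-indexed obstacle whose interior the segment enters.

BLOCKED by obstacle 2

Obstacle 1 [(14,1) (24,2) (22,10)]:
  edge (14,1)–(24,2): clear
  edge (24,2)–(22,10): clear
  edge (22,10)–(14,1): clear
  midpoint (19/2,23/2) outside
  → clear
Obstacle 2 [(13,14) (23,14) (18,23)]:
  edge (13,14)–(23,14): clear
  edge (23,14)–(18,23): crosses AB
  edge (18,23)–(13,14): crosses AB
  → BLOCKED
Obstacle 3 [(0,10) (3,4) (10,4) (10,7) (7,10)]:
  edge (0,10)–(3,4): clear
  edge (3,4)–(10,4): crosses AB
  edge (10,4)–(10,7): clear
  edge (10,7)–(7,10): crosses AB
  edge (7,10)–(0,10): clear
  → BLOCKED
Obstacle 4 [(0,13) (8,16) (6,24) (2,24) (0,17)]:
  edge (0,13)–(8,16): clear
  edge (8,16)–(6,24): clear
  edge (6,24)–(2,24): clear
  edge (2,24)–(0,17): clear
  edge (0,17)–(0,13): clear
  midpoint (19/2,23/2) outside
  → clear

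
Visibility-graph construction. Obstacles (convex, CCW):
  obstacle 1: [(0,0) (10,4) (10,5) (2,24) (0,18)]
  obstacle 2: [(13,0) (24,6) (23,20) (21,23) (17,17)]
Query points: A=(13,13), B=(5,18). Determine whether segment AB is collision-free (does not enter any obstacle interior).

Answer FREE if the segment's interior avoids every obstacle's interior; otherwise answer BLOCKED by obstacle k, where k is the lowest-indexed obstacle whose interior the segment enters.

FREE

Obstacle 1 [(0,0) (10,4) (10,5) (2,24) (0,18)]:
  edge (0,0)–(10,4): clear
  edge (10,4)–(10,5): clear
  edge (10,5)–(2,24): clear
  edge (2,24)–(0,18): clear
  edge (0,18)–(0,0): clear
  midpoint (9,31/2) outside
  → clear
Obstacle 2 [(13,0) (24,6) (23,20) (21,23) (17,17)]:
  edge (13,0)–(24,6): clear
  edge (24,6)–(23,20): clear
  edge (23,20)–(21,23): clear
  edge (21,23)–(17,17): clear
  edge (17,17)–(13,0): clear
  midpoint (9,31/2) outside
  → clear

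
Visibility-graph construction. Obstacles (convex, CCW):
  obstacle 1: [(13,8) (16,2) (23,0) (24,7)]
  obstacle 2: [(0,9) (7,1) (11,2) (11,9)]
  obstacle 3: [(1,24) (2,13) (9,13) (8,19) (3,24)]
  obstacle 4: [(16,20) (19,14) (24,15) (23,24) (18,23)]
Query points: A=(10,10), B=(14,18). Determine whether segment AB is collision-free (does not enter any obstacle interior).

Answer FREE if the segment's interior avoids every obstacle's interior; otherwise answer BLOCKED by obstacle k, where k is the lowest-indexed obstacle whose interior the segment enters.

FREE

Obstacle 1 [(13,8) (16,2) (23,0) (24,7)]:
  edge (13,8)–(16,2): clear
  edge (16,2)–(23,0): clear
  edge (23,0)–(24,7): clear
  edge (24,7)–(13,8): clear
  midpoint (12,14) outside
  → clear
Obstacle 2 [(0,9) (7,1) (11,2) (11,9)]:
  edge (0,9)–(7,1): clear
  edge (7,1)–(11,2): clear
  edge (11,2)–(11,9): clear
  edge (11,9)–(0,9): clear
  midpoint (12,14) outside
  → clear
Obstacle 3 [(1,24) (2,13) (9,13) (8,19) (3,24)]:
  edge (1,24)–(2,13): clear
  edge (2,13)–(9,13): clear
  edge (9,13)–(8,19): clear
  edge (8,19)–(3,24): clear
  edge (3,24)–(1,24): clear
  midpoint (12,14) outside
  → clear
Obstacle 4 [(16,20) (19,14) (24,15) (23,24) (18,23)]:
  edge (16,20)–(19,14): clear
  edge (19,14)–(24,15): clear
  edge (24,15)–(23,24): clear
  edge (23,24)–(18,23): clear
  edge (18,23)–(16,20): clear
  midpoint (12,14) outside
  → clear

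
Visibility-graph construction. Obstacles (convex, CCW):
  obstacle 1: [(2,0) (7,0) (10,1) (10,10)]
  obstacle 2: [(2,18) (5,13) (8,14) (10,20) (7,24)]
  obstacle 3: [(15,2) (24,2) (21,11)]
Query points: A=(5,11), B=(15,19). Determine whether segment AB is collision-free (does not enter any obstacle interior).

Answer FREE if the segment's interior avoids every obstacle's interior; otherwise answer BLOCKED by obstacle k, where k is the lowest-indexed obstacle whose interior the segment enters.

Obstacle 1 [(2,0) (7,0) (10,1) (10,10)]:
  edge (2,0)–(7,0): clear
  edge (7,0)–(10,1): clear
  edge (10,1)–(10,10): clear
  edge (10,10)–(2,0): clear
  midpoint (10,15) outside
  → clear
Obstacle 2 [(2,18) (5,13) (8,14) (10,20) (7,24)]:
  edge (2,18)–(5,13): clear
  edge (5,13)–(8,14): clear
  edge (8,14)–(10,20): clear
  edge (10,20)–(7,24): clear
  edge (7,24)–(2,18): clear
  midpoint (10,15) outside
  → clear
Obstacle 3 [(15,2) (24,2) (21,11)]:
  edge (15,2)–(24,2): clear
  edge (24,2)–(21,11): clear
  edge (21,11)–(15,2): clear
  midpoint (10,15) outside
  → clear

FREE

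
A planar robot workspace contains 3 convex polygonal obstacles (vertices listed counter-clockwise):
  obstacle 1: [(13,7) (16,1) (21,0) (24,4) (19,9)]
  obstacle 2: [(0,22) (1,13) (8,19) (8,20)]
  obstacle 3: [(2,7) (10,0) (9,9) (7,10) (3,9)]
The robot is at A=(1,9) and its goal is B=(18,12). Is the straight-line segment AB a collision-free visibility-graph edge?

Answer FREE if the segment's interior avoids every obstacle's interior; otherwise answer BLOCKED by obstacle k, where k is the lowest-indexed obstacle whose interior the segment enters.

Obstacle 1 [(13,7) (16,1) (21,0) (24,4) (19,9)]:
  edge (13,7)–(16,1): clear
  edge (16,1)–(21,0): clear
  edge (21,0)–(24,4): clear
  edge (24,4)–(19,9): clear
  edge (19,9)–(13,7): clear
  midpoint (19/2,21/2) outside
  → clear
Obstacle 2 [(0,22) (1,13) (8,19) (8,20)]:
  edge (0,22)–(1,13): clear
  edge (1,13)–(8,19): clear
  edge (8,19)–(8,20): clear
  edge (8,20)–(0,22): clear
  midpoint (19/2,21/2) outside
  → clear
Obstacle 3 [(2,7) (10,0) (9,9) (7,10) (3,9)]:
  edge (2,7)–(10,0): clear
  edge (10,0)–(9,9): clear
  edge (9,9)–(7,10): clear
  edge (7,10)–(3,9): clear
  edge (3,9)–(2,7): clear
  midpoint (19/2,21/2) outside
  → clear

FREE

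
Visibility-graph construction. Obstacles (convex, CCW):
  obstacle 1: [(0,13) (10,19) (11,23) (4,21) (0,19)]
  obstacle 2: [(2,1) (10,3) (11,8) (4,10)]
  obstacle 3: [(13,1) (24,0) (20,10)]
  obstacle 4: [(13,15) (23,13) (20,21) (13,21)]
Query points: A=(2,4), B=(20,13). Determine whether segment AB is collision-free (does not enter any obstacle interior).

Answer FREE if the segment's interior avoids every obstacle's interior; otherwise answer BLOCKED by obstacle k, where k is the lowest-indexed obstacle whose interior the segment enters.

BLOCKED by obstacle 2

Obstacle 1 [(0,13) (10,19) (11,23) (4,21) (0,19)]:
  edge (0,13)–(10,19): clear
  edge (10,19)–(11,23): clear
  edge (11,23)–(4,21): clear
  edge (4,21)–(0,19): clear
  edge (0,19)–(0,13): clear
  midpoint (11,17/2) outside
  → clear
Obstacle 2 [(2,1) (10,3) (11,8) (4,10)]:
  edge (2,1)–(10,3): clear
  edge (10,3)–(11,8): clear
  edge (11,8)–(4,10): crosses AB
  edge (4,10)–(2,1): crosses AB
  → BLOCKED
Obstacle 3 [(13,1) (24,0) (20,10)]:
  edge (13,1)–(24,0): clear
  edge (24,0)–(20,10): clear
  edge (20,10)–(13,1): clear
  midpoint (11,17/2) outside
  → clear
Obstacle 4 [(13,15) (23,13) (20,21) (13,21)]:
  edge (13,15)–(23,13): clear
  edge (23,13)–(20,21): clear
  edge (20,21)–(13,21): clear
  edge (13,21)–(13,15): clear
  midpoint (11,17/2) outside
  → clear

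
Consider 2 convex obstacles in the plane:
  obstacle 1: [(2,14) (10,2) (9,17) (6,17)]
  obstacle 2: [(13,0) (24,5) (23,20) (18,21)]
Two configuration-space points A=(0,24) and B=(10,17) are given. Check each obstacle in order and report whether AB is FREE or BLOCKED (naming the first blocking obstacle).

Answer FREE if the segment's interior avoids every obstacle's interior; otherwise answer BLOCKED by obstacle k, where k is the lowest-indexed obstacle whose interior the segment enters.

FREE

Obstacle 1 [(2,14) (10,2) (9,17) (6,17)]:
  edge (2,14)–(10,2): clear
  edge (10,2)–(9,17): clear
  edge (9,17)–(6,17): clear
  edge (6,17)–(2,14): clear
  midpoint (5,41/2) outside
  → clear
Obstacle 2 [(13,0) (24,5) (23,20) (18,21)]:
  edge (13,0)–(24,5): clear
  edge (24,5)–(23,20): clear
  edge (23,20)–(18,21): clear
  edge (18,21)–(13,0): clear
  midpoint (5,41/2) outside
  → clear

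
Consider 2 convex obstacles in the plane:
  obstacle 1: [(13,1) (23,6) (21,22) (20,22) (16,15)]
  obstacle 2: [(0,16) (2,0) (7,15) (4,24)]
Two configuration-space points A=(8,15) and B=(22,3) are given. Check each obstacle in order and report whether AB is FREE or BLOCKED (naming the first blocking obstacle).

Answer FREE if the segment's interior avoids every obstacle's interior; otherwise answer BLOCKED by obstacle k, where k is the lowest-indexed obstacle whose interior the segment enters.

BLOCKED by obstacle 1

Obstacle 1 [(13,1) (23,6) (21,22) (20,22) (16,15)]:
  edge (13,1)–(23,6): crosses AB
  edge (23,6)–(21,22): clear
  edge (21,22)–(20,22): clear
  edge (20,22)–(16,15): clear
  edge (16,15)–(13,1): crosses AB
  → BLOCKED
Obstacle 2 [(0,16) (2,0) (7,15) (4,24)]:
  edge (0,16)–(2,0): clear
  edge (2,0)–(7,15): clear
  edge (7,15)–(4,24): clear
  edge (4,24)–(0,16): clear
  midpoint (15,9) outside
  → clear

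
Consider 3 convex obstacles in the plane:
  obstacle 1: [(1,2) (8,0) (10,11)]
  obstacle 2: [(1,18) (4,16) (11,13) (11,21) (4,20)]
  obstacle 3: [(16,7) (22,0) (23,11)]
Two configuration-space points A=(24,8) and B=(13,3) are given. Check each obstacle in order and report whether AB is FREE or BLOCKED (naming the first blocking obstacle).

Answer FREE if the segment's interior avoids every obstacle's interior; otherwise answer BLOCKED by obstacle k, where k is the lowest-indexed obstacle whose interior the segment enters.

Obstacle 1 [(1,2) (8,0) (10,11)]:
  edge (1,2)–(8,0): clear
  edge (8,0)–(10,11): clear
  edge (10,11)–(1,2): clear
  midpoint (37/2,11/2) outside
  → clear
Obstacle 2 [(1,18) (4,16) (11,13) (11,21) (4,20)]:
  edge (1,18)–(4,16): clear
  edge (4,16)–(11,13): clear
  edge (11,13)–(11,21): clear
  edge (11,21)–(4,20): clear
  edge (4,20)–(1,18): clear
  midpoint (37/2,11/2) outside
  → clear
Obstacle 3 [(16,7) (22,0) (23,11)]:
  edge (16,7)–(22,0): crosses AB
  edge (22,0)–(23,11): crosses AB
  edge (23,11)–(16,7): clear
  → BLOCKED

BLOCKED by obstacle 3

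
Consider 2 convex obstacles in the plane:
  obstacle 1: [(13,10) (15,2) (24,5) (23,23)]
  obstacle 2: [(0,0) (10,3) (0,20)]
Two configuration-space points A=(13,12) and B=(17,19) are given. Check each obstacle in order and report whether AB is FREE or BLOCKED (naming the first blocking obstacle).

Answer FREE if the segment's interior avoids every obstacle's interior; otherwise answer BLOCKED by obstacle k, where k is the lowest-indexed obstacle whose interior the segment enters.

Obstacle 1 [(13,10) (15,2) (24,5) (23,23)]:
  edge (13,10)–(15,2): clear
  edge (15,2)–(24,5): clear
  edge (24,5)–(23,23): clear
  edge (23,23)–(13,10): clear
  midpoint (15,31/2) outside
  → clear
Obstacle 2 [(0,0) (10,3) (0,20)]:
  edge (0,0)–(10,3): clear
  edge (10,3)–(0,20): clear
  edge (0,20)–(0,0): clear
  midpoint (15,31/2) outside
  → clear

FREE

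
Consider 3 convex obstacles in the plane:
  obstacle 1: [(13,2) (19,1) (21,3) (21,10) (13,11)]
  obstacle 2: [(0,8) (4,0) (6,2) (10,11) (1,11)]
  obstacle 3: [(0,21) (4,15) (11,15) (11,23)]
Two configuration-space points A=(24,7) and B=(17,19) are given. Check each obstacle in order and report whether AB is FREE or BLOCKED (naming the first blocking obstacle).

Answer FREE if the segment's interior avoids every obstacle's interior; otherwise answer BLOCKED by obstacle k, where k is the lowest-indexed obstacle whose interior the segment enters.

Obstacle 1 [(13,2) (19,1) (21,3) (21,10) (13,11)]:
  edge (13,2)–(19,1): clear
  edge (19,1)–(21,3): clear
  edge (21,3)–(21,10): clear
  edge (21,10)–(13,11): clear
  edge (13,11)–(13,2): clear
  midpoint (41/2,13) outside
  → clear
Obstacle 2 [(0,8) (4,0) (6,2) (10,11) (1,11)]:
  edge (0,8)–(4,0): clear
  edge (4,0)–(6,2): clear
  edge (6,2)–(10,11): clear
  edge (10,11)–(1,11): clear
  edge (1,11)–(0,8): clear
  midpoint (41/2,13) outside
  → clear
Obstacle 3 [(0,21) (4,15) (11,15) (11,23)]:
  edge (0,21)–(4,15): clear
  edge (4,15)–(11,15): clear
  edge (11,15)–(11,23): clear
  edge (11,23)–(0,21): clear
  midpoint (41/2,13) outside
  → clear

FREE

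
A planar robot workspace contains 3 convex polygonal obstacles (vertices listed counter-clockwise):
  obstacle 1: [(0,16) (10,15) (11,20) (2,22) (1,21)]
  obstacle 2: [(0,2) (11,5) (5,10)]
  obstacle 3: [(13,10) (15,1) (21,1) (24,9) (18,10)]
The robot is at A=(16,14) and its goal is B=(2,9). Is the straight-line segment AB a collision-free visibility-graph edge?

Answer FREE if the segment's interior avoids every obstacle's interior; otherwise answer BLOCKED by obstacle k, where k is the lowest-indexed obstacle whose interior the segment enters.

Obstacle 1 [(0,16) (10,15) (11,20) (2,22) (1,21)]:
  edge (0,16)–(10,15): clear
  edge (10,15)–(11,20): clear
  edge (11,20)–(2,22): clear
  edge (2,22)–(1,21): clear
  edge (1,21)–(0,16): clear
  midpoint (9,23/2) outside
  → clear
Obstacle 2 [(0,2) (11,5) (5,10)]:
  edge (0,2)–(11,5): clear
  edge (11,5)–(5,10): clear
  edge (5,10)–(0,2): clear
  midpoint (9,23/2) outside
  → clear
Obstacle 3 [(13,10) (15,1) (21,1) (24,9) (18,10)]:
  edge (13,10)–(15,1): clear
  edge (15,1)–(21,1): clear
  edge (21,1)–(24,9): clear
  edge (24,9)–(18,10): clear
  edge (18,10)–(13,10): clear
  midpoint (9,23/2) outside
  → clear

FREE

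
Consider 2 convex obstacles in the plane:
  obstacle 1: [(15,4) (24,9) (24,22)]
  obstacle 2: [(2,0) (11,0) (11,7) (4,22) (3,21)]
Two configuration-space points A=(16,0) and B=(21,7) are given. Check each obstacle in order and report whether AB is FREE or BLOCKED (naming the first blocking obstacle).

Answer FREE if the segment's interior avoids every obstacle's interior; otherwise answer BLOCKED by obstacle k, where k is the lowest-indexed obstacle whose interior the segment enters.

Obstacle 1 [(15,4) (24,9) (24,22)]:
  edge (15,4)–(24,9): clear
  edge (24,9)–(24,22): clear
  edge (24,22)–(15,4): clear
  midpoint (37/2,7/2) outside
  → clear
Obstacle 2 [(2,0) (11,0) (11,7) (4,22) (3,21)]:
  edge (2,0)–(11,0): clear
  edge (11,0)–(11,7): clear
  edge (11,7)–(4,22): clear
  edge (4,22)–(3,21): clear
  edge (3,21)–(2,0): clear
  midpoint (37/2,7/2) outside
  → clear

FREE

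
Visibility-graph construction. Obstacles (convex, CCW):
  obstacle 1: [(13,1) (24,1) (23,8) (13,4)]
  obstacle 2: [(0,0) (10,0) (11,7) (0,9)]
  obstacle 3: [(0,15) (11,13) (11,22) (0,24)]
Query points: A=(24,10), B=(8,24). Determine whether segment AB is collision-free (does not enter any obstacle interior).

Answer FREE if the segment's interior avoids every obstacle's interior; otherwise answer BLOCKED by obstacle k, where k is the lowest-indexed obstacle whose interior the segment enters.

Obstacle 1 [(13,1) (24,1) (23,8) (13,4)]:
  edge (13,1)–(24,1): clear
  edge (24,1)–(23,8): clear
  edge (23,8)–(13,4): clear
  edge (13,4)–(13,1): clear
  midpoint (16,17) outside
  → clear
Obstacle 2 [(0,0) (10,0) (11,7) (0,9)]:
  edge (0,0)–(10,0): clear
  edge (10,0)–(11,7): clear
  edge (11,7)–(0,9): clear
  edge (0,9)–(0,0): clear
  midpoint (16,17) outside
  → clear
Obstacle 3 [(0,15) (11,13) (11,22) (0,24)]:
  edge (0,15)–(11,13): clear
  edge (11,13)–(11,22): crosses AB
  edge (11,22)–(0,24): crosses AB
  edge (0,24)–(0,15): clear
  → BLOCKED

BLOCKED by obstacle 3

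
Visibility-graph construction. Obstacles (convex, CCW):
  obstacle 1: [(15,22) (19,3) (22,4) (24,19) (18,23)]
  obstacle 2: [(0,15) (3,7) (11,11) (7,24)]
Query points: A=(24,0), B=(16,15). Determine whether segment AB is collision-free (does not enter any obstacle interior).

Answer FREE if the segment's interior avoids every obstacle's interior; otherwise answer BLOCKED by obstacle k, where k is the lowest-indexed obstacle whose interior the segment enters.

Obstacle 1 [(15,22) (19,3) (22,4) (24,19) (18,23)]:
  edge (15,22)–(19,3): crosses AB
  edge (19,3)–(22,4): crosses AB
  edge (22,4)–(24,19): clear
  edge (24,19)–(18,23): clear
  edge (18,23)–(15,22): clear
  → BLOCKED
Obstacle 2 [(0,15) (3,7) (11,11) (7,24)]:
  edge (0,15)–(3,7): clear
  edge (3,7)–(11,11): clear
  edge (11,11)–(7,24): clear
  edge (7,24)–(0,15): clear
  midpoint (20,15/2) outside
  → clear

BLOCKED by obstacle 1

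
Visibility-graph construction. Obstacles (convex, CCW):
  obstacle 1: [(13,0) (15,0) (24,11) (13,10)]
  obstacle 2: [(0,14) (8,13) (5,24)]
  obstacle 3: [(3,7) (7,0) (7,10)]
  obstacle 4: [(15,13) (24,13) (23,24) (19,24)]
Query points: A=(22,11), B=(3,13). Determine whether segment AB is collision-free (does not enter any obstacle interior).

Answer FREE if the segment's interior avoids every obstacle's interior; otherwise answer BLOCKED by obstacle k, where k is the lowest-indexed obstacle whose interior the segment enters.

FREE

Obstacle 1 [(13,0) (15,0) (24,11) (13,10)]:
  edge (13,0)–(15,0): clear
  edge (15,0)–(24,11): clear
  edge (24,11)–(13,10): clear
  edge (13,10)–(13,0): clear
  midpoint (25/2,12) outside
  → clear
Obstacle 2 [(0,14) (8,13) (5,24)]:
  edge (0,14)–(8,13): clear
  edge (8,13)–(5,24): clear
  edge (5,24)–(0,14): clear
  midpoint (25/2,12) outside
  → clear
Obstacle 3 [(3,7) (7,0) (7,10)]:
  edge (3,7)–(7,0): clear
  edge (7,0)–(7,10): clear
  edge (7,10)–(3,7): clear
  midpoint (25/2,12) outside
  → clear
Obstacle 4 [(15,13) (24,13) (23,24) (19,24)]:
  edge (15,13)–(24,13): clear
  edge (24,13)–(23,24): clear
  edge (23,24)–(19,24): clear
  edge (19,24)–(15,13): clear
  midpoint (25/2,12) outside
  → clear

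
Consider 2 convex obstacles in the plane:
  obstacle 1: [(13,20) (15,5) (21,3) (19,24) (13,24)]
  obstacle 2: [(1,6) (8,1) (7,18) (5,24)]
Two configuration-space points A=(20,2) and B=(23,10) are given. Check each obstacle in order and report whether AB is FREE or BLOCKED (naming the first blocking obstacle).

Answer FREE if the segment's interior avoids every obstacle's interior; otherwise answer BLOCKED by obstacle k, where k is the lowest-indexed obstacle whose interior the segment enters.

BLOCKED by obstacle 1

Obstacle 1 [(13,20) (15,5) (21,3) (19,24) (13,24)]:
  edge (13,20)–(15,5): clear
  edge (15,5)–(21,3): crosses AB
  edge (21,3)–(19,24): crosses AB
  edge (19,24)–(13,24): clear
  edge (13,24)–(13,20): clear
  → BLOCKED
Obstacle 2 [(1,6) (8,1) (7,18) (5,24)]:
  edge (1,6)–(8,1): clear
  edge (8,1)–(7,18): clear
  edge (7,18)–(5,24): clear
  edge (5,24)–(1,6): clear
  midpoint (43/2,6) outside
  → clear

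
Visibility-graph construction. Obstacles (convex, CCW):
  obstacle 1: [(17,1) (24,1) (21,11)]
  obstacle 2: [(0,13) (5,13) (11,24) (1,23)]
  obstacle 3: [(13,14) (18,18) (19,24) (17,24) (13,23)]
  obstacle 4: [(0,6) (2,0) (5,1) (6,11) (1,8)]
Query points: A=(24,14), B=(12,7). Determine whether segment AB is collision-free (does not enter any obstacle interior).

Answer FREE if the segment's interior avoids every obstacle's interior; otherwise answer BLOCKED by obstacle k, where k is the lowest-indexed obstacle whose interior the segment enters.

FREE

Obstacle 1 [(17,1) (24,1) (21,11)]:
  edge (17,1)–(24,1): clear
  edge (24,1)–(21,11): clear
  edge (21,11)–(17,1): clear
  midpoint (18,21/2) outside
  → clear
Obstacle 2 [(0,13) (5,13) (11,24) (1,23)]:
  edge (0,13)–(5,13): clear
  edge (5,13)–(11,24): clear
  edge (11,24)–(1,23): clear
  edge (1,23)–(0,13): clear
  midpoint (18,21/2) outside
  → clear
Obstacle 3 [(13,14) (18,18) (19,24) (17,24) (13,23)]:
  edge (13,14)–(18,18): clear
  edge (18,18)–(19,24): clear
  edge (19,24)–(17,24): clear
  edge (17,24)–(13,23): clear
  edge (13,23)–(13,14): clear
  midpoint (18,21/2) outside
  → clear
Obstacle 4 [(0,6) (2,0) (5,1) (6,11) (1,8)]:
  edge (0,6)–(2,0): clear
  edge (2,0)–(5,1): clear
  edge (5,1)–(6,11): clear
  edge (6,11)–(1,8): clear
  edge (1,8)–(0,6): clear
  midpoint (18,21/2) outside
  → clear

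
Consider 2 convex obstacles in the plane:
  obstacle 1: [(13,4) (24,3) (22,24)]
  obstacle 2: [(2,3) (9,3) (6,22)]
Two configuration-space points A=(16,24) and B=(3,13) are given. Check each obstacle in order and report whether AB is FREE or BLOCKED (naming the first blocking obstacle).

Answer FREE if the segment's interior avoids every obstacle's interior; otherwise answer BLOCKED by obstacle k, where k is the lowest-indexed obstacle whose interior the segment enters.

Obstacle 1 [(13,4) (24,3) (22,24)]:
  edge (13,4)–(24,3): clear
  edge (24,3)–(22,24): clear
  edge (22,24)–(13,4): clear
  midpoint (19/2,37/2) outside
  → clear
Obstacle 2 [(2,3) (9,3) (6,22)]:
  edge (2,3)–(9,3): clear
  edge (9,3)–(6,22): crosses AB
  edge (6,22)–(2,3): crosses AB
  → BLOCKED

BLOCKED by obstacle 2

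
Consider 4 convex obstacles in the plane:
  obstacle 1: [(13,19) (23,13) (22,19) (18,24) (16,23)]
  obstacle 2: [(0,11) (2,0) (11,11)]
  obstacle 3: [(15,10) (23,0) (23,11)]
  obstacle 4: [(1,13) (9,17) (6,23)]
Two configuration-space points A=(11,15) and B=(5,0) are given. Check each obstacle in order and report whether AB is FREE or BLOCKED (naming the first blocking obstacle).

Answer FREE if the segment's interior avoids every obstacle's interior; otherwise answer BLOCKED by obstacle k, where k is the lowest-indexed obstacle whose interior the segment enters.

Obstacle 1 [(13,19) (23,13) (22,19) (18,24) (16,23)]:
  edge (13,19)–(23,13): clear
  edge (23,13)–(22,19): clear
  edge (22,19)–(18,24): clear
  edge (18,24)–(16,23): clear
  edge (16,23)–(13,19): clear
  midpoint (8,15/2) outside
  → clear
Obstacle 2 [(0,11) (2,0) (11,11)]:
  edge (0,11)–(2,0): clear
  edge (2,0)–(11,11): crosses AB
  edge (11,11)–(0,11): crosses AB
  → BLOCKED
Obstacle 3 [(15,10) (23,0) (23,11)]:
  edge (15,10)–(23,0): clear
  edge (23,0)–(23,11): clear
  edge (23,11)–(15,10): clear
  midpoint (8,15/2) outside
  → clear
Obstacle 4 [(1,13) (9,17) (6,23)]:
  edge (1,13)–(9,17): clear
  edge (9,17)–(6,23): clear
  edge (6,23)–(1,13): clear
  midpoint (8,15/2) outside
  → clear

BLOCKED by obstacle 2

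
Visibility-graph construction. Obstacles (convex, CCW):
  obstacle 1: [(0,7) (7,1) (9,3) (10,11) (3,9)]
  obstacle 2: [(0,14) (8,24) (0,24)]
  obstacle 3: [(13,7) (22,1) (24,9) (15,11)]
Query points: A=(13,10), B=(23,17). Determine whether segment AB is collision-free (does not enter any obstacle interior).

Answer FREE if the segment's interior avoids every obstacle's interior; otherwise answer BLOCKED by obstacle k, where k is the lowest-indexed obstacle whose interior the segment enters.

FREE

Obstacle 1 [(0,7) (7,1) (9,3) (10,11) (3,9)]:
  edge (0,7)–(7,1): clear
  edge (7,1)–(9,3): clear
  edge (9,3)–(10,11): clear
  edge (10,11)–(3,9): clear
  edge (3,9)–(0,7): clear
  midpoint (18,27/2) outside
  → clear
Obstacle 2 [(0,14) (8,24) (0,24)]:
  edge (0,14)–(8,24): clear
  edge (8,24)–(0,24): clear
  edge (0,24)–(0,14): clear
  midpoint (18,27/2) outside
  → clear
Obstacle 3 [(13,7) (22,1) (24,9) (15,11)]:
  edge (13,7)–(22,1): clear
  edge (22,1)–(24,9): clear
  edge (24,9)–(15,11): clear
  edge (15,11)–(13,7): clear
  midpoint (18,27/2) outside
  → clear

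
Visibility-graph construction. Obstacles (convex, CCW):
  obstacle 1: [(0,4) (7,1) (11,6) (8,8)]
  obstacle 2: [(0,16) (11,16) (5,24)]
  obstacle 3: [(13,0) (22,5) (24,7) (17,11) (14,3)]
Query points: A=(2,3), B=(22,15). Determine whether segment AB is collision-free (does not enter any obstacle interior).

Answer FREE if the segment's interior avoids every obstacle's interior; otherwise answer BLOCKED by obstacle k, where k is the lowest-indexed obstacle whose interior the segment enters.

Obstacle 1 [(0,4) (7,1) (11,6) (8,8)]:
  edge (0,4)–(7,1): crosses AB
  edge (7,1)–(11,6): clear
  edge (11,6)–(8,8): crosses AB
  edge (8,8)–(0,4): clear
  → BLOCKED
Obstacle 2 [(0,16) (11,16) (5,24)]:
  edge (0,16)–(11,16): clear
  edge (11,16)–(5,24): clear
  edge (5,24)–(0,16): clear
  midpoint (12,9) outside
  → clear
Obstacle 3 [(13,0) (22,5) (24,7) (17,11) (14,3)]:
  edge (13,0)–(22,5): clear
  edge (22,5)–(24,7): clear
  edge (24,7)–(17,11): clear
  edge (17,11)–(14,3): clear
  edge (14,3)–(13,0): clear
  midpoint (12,9) outside
  → clear

BLOCKED by obstacle 1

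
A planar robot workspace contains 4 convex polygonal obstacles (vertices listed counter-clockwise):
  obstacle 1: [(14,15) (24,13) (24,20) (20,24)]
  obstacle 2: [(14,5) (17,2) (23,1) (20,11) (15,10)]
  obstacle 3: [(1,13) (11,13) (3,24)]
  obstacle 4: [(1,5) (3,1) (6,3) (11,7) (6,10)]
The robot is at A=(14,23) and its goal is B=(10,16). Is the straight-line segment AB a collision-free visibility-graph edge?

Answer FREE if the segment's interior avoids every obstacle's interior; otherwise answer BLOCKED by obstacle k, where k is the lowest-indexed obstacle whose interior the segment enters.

FREE

Obstacle 1 [(14,15) (24,13) (24,20) (20,24)]:
  edge (14,15)–(24,13): clear
  edge (24,13)–(24,20): clear
  edge (24,20)–(20,24): clear
  edge (20,24)–(14,15): clear
  midpoint (12,39/2) outside
  → clear
Obstacle 2 [(14,5) (17,2) (23,1) (20,11) (15,10)]:
  edge (14,5)–(17,2): clear
  edge (17,2)–(23,1): clear
  edge (23,1)–(20,11): clear
  edge (20,11)–(15,10): clear
  edge (15,10)–(14,5): clear
  midpoint (12,39/2) outside
  → clear
Obstacle 3 [(1,13) (11,13) (3,24)]:
  edge (1,13)–(11,13): clear
  edge (11,13)–(3,24): clear
  edge (3,24)–(1,13): clear
  midpoint (12,39/2) outside
  → clear
Obstacle 4 [(1,5) (3,1) (6,3) (11,7) (6,10)]:
  edge (1,5)–(3,1): clear
  edge (3,1)–(6,3): clear
  edge (6,3)–(11,7): clear
  edge (11,7)–(6,10): clear
  edge (6,10)–(1,5): clear
  midpoint (12,39/2) outside
  → clear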